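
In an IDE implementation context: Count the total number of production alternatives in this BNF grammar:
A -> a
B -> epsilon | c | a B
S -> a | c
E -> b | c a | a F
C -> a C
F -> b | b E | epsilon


Counting alternatives per rule:
  A: 1 alternative(s)
  B: 3 alternative(s)
  S: 2 alternative(s)
  E: 3 alternative(s)
  C: 1 alternative(s)
  F: 3 alternative(s)
Sum: 1 + 3 + 2 + 3 + 1 + 3 = 13

13


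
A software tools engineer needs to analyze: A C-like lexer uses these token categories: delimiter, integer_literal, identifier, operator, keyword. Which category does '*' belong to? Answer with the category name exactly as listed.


Token: '*'
Checking categories:
  identifier: no
  integer_literal: no
  operator: YES
  keyword: no
  delimiter: no
Category: operator

operator


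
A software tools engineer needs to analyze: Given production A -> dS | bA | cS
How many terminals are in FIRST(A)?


Production: A -> dS | bA | cS
Examining each alternative for leading terminals:
  A -> dS : first terminal = 'd'
  A -> bA : first terminal = 'b'
  A -> cS : first terminal = 'c'
FIRST(A) = {b, c, d}
Count: 3

3


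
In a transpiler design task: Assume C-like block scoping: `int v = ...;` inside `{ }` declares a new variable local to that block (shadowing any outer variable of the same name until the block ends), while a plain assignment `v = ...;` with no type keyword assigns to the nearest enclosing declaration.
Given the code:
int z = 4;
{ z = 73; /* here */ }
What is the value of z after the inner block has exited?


Analyzing scoping rules:
Outer scope: declares z = 4
Inner block: 'z = 73;' has no type keyword, so it is an assignment to the outer z (no shadowing)
The assignment changed the outer variable itself, so the new value persists after the block -> 73
Result: 73

73


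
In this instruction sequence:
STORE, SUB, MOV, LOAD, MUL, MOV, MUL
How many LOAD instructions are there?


Scanning instruction sequence for LOAD:
  Position 1: STORE
  Position 2: SUB
  Position 3: MOV
  Position 4: LOAD <- MATCH
  Position 5: MUL
  Position 6: MOV
  Position 7: MUL
Matches at positions: [4]
Total LOAD count: 1

1


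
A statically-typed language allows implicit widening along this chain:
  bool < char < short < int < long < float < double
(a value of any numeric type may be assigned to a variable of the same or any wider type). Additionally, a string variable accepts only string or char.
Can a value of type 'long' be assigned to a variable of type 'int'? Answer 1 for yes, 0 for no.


Target variable type: int
Source value type: long
Numeric ranks: long=4, int=3
Widening allowed iff rank(source) <= rank(target): 4 <= 3? No
Result: 0

0


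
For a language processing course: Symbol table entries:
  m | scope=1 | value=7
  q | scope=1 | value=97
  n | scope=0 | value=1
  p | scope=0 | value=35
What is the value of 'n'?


Searching symbol table for 'n':
  m | scope=1 | value=7
  q | scope=1 | value=97
  n | scope=0 | value=1 <- MATCH
  p | scope=0 | value=35
Found 'n' at scope 0 with value 1

1


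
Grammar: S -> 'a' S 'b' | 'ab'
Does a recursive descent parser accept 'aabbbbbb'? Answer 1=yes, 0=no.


Grammar accepts strings of the form a^n b^n (n >= 1)
Word: 'aabbbbbb'
Counting: 2 a's and 6 b's
Check: 2 == 6? No
Mismatch: a-count != b-count
Rejected

0


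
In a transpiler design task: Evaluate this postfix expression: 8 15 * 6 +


Processing tokens left to right:
Push 8, Push 15
Pop 8 and 15, compute 8 * 15 = 120, push 120
Push 6
Pop 120 and 6, compute 120 + 6 = 126, push 126
Stack result: 126

126


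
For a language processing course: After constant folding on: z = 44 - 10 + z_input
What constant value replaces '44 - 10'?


Identifying constant sub-expression:
  Original: z = 44 - 10 + z_input
  44 and 10 are both compile-time constants
  Evaluating: 44 - 10 = 34
  After folding: z = 34 + z_input

34


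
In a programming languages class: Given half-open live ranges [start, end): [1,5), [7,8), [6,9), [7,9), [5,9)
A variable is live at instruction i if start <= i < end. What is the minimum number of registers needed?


Live ranges:
  Var0: [1, 5)
  Var1: [7, 8)
  Var2: [6, 9)
  Var3: [7, 9)
  Var4: [5, 9)
Sweep-line events (position, delta, active):
  pos=1 start -> active=1
  pos=5 end -> active=0
  pos=5 start -> active=1
  pos=6 start -> active=2
  pos=7 start -> active=3
  pos=7 start -> active=4
  pos=8 end -> active=3
  pos=9 end -> active=2
  pos=9 end -> active=1
  pos=9 end -> active=0
Maximum simultaneous active: 4
Minimum registers needed: 4

4


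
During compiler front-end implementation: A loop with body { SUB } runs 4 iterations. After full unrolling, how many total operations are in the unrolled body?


Loop body operations: SUB (1 op per iteration)
Unrolling 4 iterations:
  Iteration 1: SUB (1 ops)
  Iteration 2: SUB (1 ops)
  Iteration 3: SUB (1 ops)
  Iteration 4: SUB (1 ops)
Total: 4 iterations * 1 ops/iter = 4 operations

4


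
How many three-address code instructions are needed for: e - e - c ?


Expression: e - e - c
Generating three-address code (respecting * over +/- precedence):
  Instruction 1: t1 = e - e
  Instruction 2: t2 = t1 - c
Total instructions: 2

2


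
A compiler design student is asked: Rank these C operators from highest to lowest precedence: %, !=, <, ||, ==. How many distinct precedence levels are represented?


Looking up precedence for each operator:
  % -> precedence 6
  != -> precedence 3
  < -> precedence 4
  || -> precedence 1
  == -> precedence 3
Sorted highest to lowest: %, <, !=, ==, ||
Distinct precedence values: [6, 4, 3, 1]
Number of distinct levels: 4

4


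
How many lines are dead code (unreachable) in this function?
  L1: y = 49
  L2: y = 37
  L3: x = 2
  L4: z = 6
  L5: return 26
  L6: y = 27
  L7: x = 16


Analyzing control flow:
  L1: reachable (before return)
  L2: reachable (before return)
  L3: reachable (before return)
  L4: reachable (before return)
  L5: reachable (return statement)
  L6: DEAD (after return at L5)
  L7: DEAD (after return at L5)
Return at L5, total lines = 7
Dead lines: L6 through L7
Count: 2

2


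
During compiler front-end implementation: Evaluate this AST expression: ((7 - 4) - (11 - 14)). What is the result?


Expression: ((7 - 4) - (11 - 14))
Evaluating step by step:
  7 - 4 = 3
  11 - 14 = -3
  3 - -3 = 6
Result: 6

6


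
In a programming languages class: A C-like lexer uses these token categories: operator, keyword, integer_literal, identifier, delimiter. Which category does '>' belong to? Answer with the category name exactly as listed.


Token: '>'
Checking categories:
  identifier: no
  integer_literal: no
  operator: YES
  keyword: no
  delimiter: no
Category: operator

operator


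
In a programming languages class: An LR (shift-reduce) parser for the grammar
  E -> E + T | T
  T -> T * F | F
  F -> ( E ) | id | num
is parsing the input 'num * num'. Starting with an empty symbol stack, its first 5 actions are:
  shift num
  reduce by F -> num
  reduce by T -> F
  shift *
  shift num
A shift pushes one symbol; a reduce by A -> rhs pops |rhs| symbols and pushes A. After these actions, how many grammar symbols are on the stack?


Tracking the symbol stack through each action:
  Action 1: shift 'num' : push -> stack = [num] (size 1)
  Action 2: reduce by F -> num : pop 1, push F -> stack = [F] (size 1)
  Action 3: reduce by T -> F : pop 1, push T -> stack = [T] (size 1)
  Action 4: shift '*' : push -> stack = [T, *] (size 2)
  Action 5: shift 'num' : push -> stack = [T, *, num] (size 3)
Final stack size: 3

3


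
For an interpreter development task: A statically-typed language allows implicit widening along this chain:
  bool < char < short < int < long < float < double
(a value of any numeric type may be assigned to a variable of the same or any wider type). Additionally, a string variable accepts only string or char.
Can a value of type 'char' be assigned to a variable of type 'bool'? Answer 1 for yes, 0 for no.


Target variable type: bool
Source value type: char
Numeric ranks: char=1, bool=0
Widening allowed iff rank(source) <= rank(target): 1 <= 0? No
Result: 0

0


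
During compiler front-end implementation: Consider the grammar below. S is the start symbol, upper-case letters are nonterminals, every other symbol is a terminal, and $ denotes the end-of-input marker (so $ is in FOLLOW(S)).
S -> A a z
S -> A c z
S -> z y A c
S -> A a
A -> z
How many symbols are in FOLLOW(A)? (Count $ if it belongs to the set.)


S is the start symbol and does not occur in any rule body, so FOLLOW(S) = {$}.
Examining every occurrence of A in a rule body:
  S -> A a z : A is followed by terminal 'a' -> add 'a'
  S -> A c z : A is followed by terminal 'c' -> add 'c'
  S -> z y A c : A is followed by terminal 'c' -> add 'c' (already in the set)
  S -> A a : A is followed by terminal 'a' -> add 'a' (already in the set)
  A -> z : A does not occur in the body -> contributes nothing
FOLLOW(A) = {a, c}
Count: 2

2


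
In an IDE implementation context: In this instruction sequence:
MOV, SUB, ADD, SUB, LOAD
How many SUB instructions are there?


Scanning instruction sequence for SUB:
  Position 1: MOV
  Position 2: SUB <- MATCH
  Position 3: ADD
  Position 4: SUB <- MATCH
  Position 5: LOAD
Matches at positions: [2, 4]
Total SUB count: 2

2


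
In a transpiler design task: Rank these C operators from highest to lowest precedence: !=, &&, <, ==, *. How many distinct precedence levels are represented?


Looking up precedence for each operator:
  != -> precedence 3
  && -> precedence 2
  < -> precedence 4
  == -> precedence 3
  * -> precedence 6
Sorted highest to lowest: *, <, !=, ==, &&
Distinct precedence values: [6, 4, 3, 2]
Number of distinct levels: 4

4


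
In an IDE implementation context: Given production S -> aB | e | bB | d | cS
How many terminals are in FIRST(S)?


Production: S -> aB | e | bB | d | cS
Examining each alternative for leading terminals:
  S -> aB : first terminal = 'a'
  S -> e : first terminal = 'e'
  S -> bB : first terminal = 'b'
  S -> d : first terminal = 'd'
  S -> cS : first terminal = 'c'
FIRST(S) = {a, b, c, d, e}
Count: 5

5


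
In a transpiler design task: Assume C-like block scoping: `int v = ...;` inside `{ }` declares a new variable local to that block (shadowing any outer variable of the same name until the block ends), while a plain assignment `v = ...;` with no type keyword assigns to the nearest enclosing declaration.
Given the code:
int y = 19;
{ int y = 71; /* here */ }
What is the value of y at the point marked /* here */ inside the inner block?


Analyzing scoping rules:
Outer scope: declares y = 19
Inner block: 'int y = 71;' declares a NEW y that shadows the outer one
Inside the block the inner declaration is in scope -> 71
Result: 71

71


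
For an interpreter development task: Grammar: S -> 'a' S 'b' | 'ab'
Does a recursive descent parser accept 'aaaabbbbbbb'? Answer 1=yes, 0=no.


Grammar accepts strings of the form a^n b^n (n >= 1)
Word: 'aaaabbbbbbb'
Counting: 4 a's and 7 b's
Check: 4 == 7? No
Mismatch: a-count != b-count
Rejected

0


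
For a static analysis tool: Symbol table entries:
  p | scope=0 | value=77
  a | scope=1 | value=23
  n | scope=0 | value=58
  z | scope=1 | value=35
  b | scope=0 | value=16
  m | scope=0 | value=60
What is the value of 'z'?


Searching symbol table for 'z':
  p | scope=0 | value=77
  a | scope=1 | value=23
  n | scope=0 | value=58
  z | scope=1 | value=35 <- MATCH
  b | scope=0 | value=16
  m | scope=0 | value=60
Found 'z' at scope 1 with value 35

35


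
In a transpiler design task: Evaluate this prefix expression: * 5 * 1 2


Parsing prefix expression: * 5 * 1 2
Step 1: Innermost operation '* 1 2'
  1 * 2 = 2
Step 2: Outer operation '* 5 [2]'
  5 * 2 = 10

10


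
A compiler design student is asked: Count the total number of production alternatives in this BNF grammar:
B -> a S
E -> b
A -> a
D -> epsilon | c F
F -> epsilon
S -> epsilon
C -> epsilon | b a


Counting alternatives per rule:
  B: 1 alternative(s)
  E: 1 alternative(s)
  A: 1 alternative(s)
  D: 2 alternative(s)
  F: 1 alternative(s)
  S: 1 alternative(s)
  C: 2 alternative(s)
Sum: 1 + 1 + 1 + 2 + 1 + 1 + 2 = 9

9


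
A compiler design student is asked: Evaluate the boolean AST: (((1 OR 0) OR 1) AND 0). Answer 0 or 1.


Step 1: Evaluate inner node
  1 OR 0 = 1
Step 2: Evaluate next node
  1 OR 1 = 1
Step 3: Evaluate root node
  1 AND 0 = 0

0


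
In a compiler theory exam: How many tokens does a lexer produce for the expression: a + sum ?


Scanning 'a + sum'
Token 1: 'a' -> identifier
Token 2: '+' -> operator
Token 3: 'sum' -> identifier
Total tokens: 3

3


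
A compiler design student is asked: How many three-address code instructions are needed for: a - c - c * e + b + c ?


Expression: a - c - c * e + b + c
Generating three-address code (respecting * over +/- precedence):
  Instruction 1: t1 = c * e
  Instruction 2: t2 = a - c
  Instruction 3: t3 = t2 - t1
  Instruction 4: t4 = t3 + b
  Instruction 5: t5 = t4 + c
Total instructions: 5

5


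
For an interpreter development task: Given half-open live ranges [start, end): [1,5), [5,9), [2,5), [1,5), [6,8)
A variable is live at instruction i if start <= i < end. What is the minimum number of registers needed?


Live ranges:
  Var0: [1, 5)
  Var1: [5, 9)
  Var2: [2, 5)
  Var3: [1, 5)
  Var4: [6, 8)
Sweep-line events (position, delta, active):
  pos=1 start -> active=1
  pos=1 start -> active=2
  pos=2 start -> active=3
  pos=5 end -> active=2
  pos=5 end -> active=1
  pos=5 end -> active=0
  pos=5 start -> active=1
  pos=6 start -> active=2
  pos=8 end -> active=1
  pos=9 end -> active=0
Maximum simultaneous active: 3
Minimum registers needed: 3

3


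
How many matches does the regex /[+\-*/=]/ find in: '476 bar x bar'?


Pattern: /[+\-*/=]/ (operators)
Input: '476 bar x bar'
Scanning for matches:
Total matches: 0

0


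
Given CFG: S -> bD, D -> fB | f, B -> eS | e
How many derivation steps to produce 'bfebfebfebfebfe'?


Grammar: S -> bD, D -> fB | f, B -> eS | e
Deriving 'bfebfebfebfebfe':
Step 1: S -> bD => bD
Step 2: D -> fB => bfB
Step 3: B -> eS => bfeS
Step 4: S -> bD => bfebD
Step 5: D -> fB => bfebfB
Step 6: B -> eS => bfebfeS
Step 7: S -> bD => bfebfebD
Step 8: D -> fB => bfebfebfB
Step 9: B -> eS => bfebfebfeS
Step 10: S -> bD => bfebfebfebD
Step 11: D -> fB => bfebfebfebfB
Step 12: B -> eS => bfebfebfebfeS
Step 13: S -> bD => bfebfebfebfebD
Step 14: D -> fB => bfebfebfebfebfB
Step 15: B -> e => bfebfebfebfebfe
Total derivation steps: 15

15


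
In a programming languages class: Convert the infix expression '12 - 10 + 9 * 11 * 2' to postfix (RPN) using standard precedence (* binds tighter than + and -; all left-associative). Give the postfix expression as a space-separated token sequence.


Applying the shunting-yard algorithm:
  Operand 12 -> output
  Push '-' onto operator stack -> op-stack: [-]
  Operand 10 -> output
  See '+' (prec 1); top '-' (prec 1) >= it -> pop '-' to output
  Push '+' onto operator stack -> op-stack: [+]
  Operand 9 -> output
  Push '*' onto operator stack -> op-stack: [+, *]
  Operand 11 -> output
  See '*' (prec 2); top '*' (prec 2) >= it -> pop '*' to output
  Push '*' onto operator stack -> op-stack: [+, *]
  Operand 2 -> output
  End of input: pop '*' to output
  End of input: pop '+' to output
Postfix result: 12 10 - 9 11 * 2 * +

12 10 - 9 11 * 2 * +


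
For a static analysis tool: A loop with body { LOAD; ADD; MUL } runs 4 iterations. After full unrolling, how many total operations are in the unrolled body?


Loop body operations: LOAD, ADD, MUL (3 ops per iteration)
Unrolling 4 iterations:
  Iteration 1: LOAD, ADD, MUL (3 ops)
  Iteration 2: LOAD, ADD, MUL (3 ops)
  Iteration 3: LOAD, ADD, MUL (3 ops)
  Iteration 4: LOAD, ADD, MUL (3 ops)
Total: 4 iterations * 3 ops/iter = 12 operations

12


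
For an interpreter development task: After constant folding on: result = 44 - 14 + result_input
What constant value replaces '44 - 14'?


Identifying constant sub-expression:
  Original: result = 44 - 14 + result_input
  44 and 14 are both compile-time constants
  Evaluating: 44 - 14 = 30
  After folding: result = 30 + result_input

30


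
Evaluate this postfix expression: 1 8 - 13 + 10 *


Processing tokens left to right:
Push 1, Push 8
Pop 1 and 8, compute 1 - 8 = -7, push -7
Push 13
Pop -7 and 13, compute -7 + 13 = 6, push 6
Push 10
Pop 6 and 10, compute 6 * 10 = 60, push 60
Stack result: 60

60


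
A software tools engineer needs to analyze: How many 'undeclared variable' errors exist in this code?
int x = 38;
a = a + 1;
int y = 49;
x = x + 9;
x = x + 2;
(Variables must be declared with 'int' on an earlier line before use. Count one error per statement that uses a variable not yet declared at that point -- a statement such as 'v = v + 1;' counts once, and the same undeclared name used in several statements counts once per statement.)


Scanning code line by line:
  Line 1: declare 'x' -> declared = ['x']
  Line 2: use 'a' -> ERROR (undeclared)
  Line 3: declare 'y' -> declared = ['x', 'y']
  Line 4: use 'x' -> OK (declared)
  Line 5: use 'x' -> OK (declared)
Total undeclared variable errors: 1

1


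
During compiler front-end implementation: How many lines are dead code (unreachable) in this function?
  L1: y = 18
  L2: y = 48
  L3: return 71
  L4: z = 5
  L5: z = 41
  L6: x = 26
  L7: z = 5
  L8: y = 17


Analyzing control flow:
  L1: reachable (before return)
  L2: reachable (before return)
  L3: reachable (return statement)
  L4: DEAD (after return at L3)
  L5: DEAD (after return at L3)
  L6: DEAD (after return at L3)
  L7: DEAD (after return at L3)
  L8: DEAD (after return at L3)
Return at L3, total lines = 8
Dead lines: L4 through L8
Count: 5

5


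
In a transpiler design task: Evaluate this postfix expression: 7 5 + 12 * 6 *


Processing tokens left to right:
Push 7, Push 5
Pop 7 and 5, compute 7 + 5 = 12, push 12
Push 12
Pop 12 and 12, compute 12 * 12 = 144, push 144
Push 6
Pop 144 and 6, compute 144 * 6 = 864, push 864
Stack result: 864

864


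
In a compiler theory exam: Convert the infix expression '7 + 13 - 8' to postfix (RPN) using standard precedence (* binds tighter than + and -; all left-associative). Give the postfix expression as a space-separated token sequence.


Applying the shunting-yard algorithm:
  Operand 7 -> output
  Push '+' onto operator stack -> op-stack: [+]
  Operand 13 -> output
  See '-' (prec 1); top '+' (prec 1) >= it -> pop '+' to output
  Push '-' onto operator stack -> op-stack: [-]
  Operand 8 -> output
  End of input: pop '-' to output
Postfix result: 7 13 + 8 -

7 13 + 8 -


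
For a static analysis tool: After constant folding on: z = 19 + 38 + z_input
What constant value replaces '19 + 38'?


Identifying constant sub-expression:
  Original: z = 19 + 38 + z_input
  19 and 38 are both compile-time constants
  Evaluating: 19 + 38 = 57
  After folding: z = 57 + z_input

57


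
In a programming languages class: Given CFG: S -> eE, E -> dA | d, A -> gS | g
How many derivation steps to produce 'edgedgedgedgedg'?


Grammar: S -> eE, E -> dA | d, A -> gS | g
Deriving 'edgedgedgedgedg':
Step 1: S -> eE => eE
Step 2: E -> dA => edA
Step 3: A -> gS => edgS
Step 4: S -> eE => edgeE
Step 5: E -> dA => edgedA
Step 6: A -> gS => edgedgS
Step 7: S -> eE => edgedgeE
Step 8: E -> dA => edgedgedA
Step 9: A -> gS => edgedgedgS
Step 10: S -> eE => edgedgedgeE
Step 11: E -> dA => edgedgedgedA
Step 12: A -> gS => edgedgedgedgS
Step 13: S -> eE => edgedgedgedgeE
Step 14: E -> dA => edgedgedgedgedA
Step 15: A -> g => edgedgedgedgedg
Total derivation steps: 15

15


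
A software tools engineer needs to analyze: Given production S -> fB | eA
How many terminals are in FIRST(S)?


Production: S -> fB | eA
Examining each alternative for leading terminals:
  S -> fB : first terminal = 'f'
  S -> eA : first terminal = 'e'
FIRST(S) = {e, f}
Count: 2

2


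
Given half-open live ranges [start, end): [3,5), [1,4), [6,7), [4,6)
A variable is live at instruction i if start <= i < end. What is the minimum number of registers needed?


Live ranges:
  Var0: [3, 5)
  Var1: [1, 4)
  Var2: [6, 7)
  Var3: [4, 6)
Sweep-line events (position, delta, active):
  pos=1 start -> active=1
  pos=3 start -> active=2
  pos=4 end -> active=1
  pos=4 start -> active=2
  pos=5 end -> active=1
  pos=6 end -> active=0
  pos=6 start -> active=1
  pos=7 end -> active=0
Maximum simultaneous active: 2
Minimum registers needed: 2

2


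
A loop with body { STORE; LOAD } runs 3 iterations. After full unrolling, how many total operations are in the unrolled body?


Loop body operations: STORE, LOAD (2 ops per iteration)
Unrolling 3 iterations:
  Iteration 1: STORE, LOAD (2 ops)
  Iteration 2: STORE, LOAD (2 ops)
  Iteration 3: STORE, LOAD (2 ops)
Total: 3 iterations * 2 ops/iter = 6 operations

6


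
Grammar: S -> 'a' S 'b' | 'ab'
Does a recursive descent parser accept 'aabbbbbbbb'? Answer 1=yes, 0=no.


Grammar accepts strings of the form a^n b^n (n >= 1)
Word: 'aabbbbbbbb'
Counting: 2 a's and 8 b's
Check: 2 == 8? No
Mismatch: a-count != b-count
Rejected

0


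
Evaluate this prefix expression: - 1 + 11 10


Parsing prefix expression: - 1 + 11 10
Step 1: Innermost operation '+ 11 10'
  11 + 10 = 21
Step 2: Outer operation '- 1 [21]'
  1 - 21 = -20

-20


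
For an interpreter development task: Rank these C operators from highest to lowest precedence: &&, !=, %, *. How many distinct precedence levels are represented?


Looking up precedence for each operator:
  && -> precedence 2
  != -> precedence 3
  % -> precedence 6
  * -> precedence 6
Sorted highest to lowest: %, *, !=, &&
Distinct precedence values: [6, 3, 2]
Number of distinct levels: 3

3


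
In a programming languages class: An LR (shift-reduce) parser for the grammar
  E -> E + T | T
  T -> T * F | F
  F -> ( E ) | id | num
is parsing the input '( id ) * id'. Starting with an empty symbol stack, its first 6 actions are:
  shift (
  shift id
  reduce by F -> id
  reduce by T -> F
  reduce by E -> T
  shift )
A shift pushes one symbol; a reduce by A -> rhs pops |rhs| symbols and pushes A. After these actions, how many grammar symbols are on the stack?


Tracking the symbol stack through each action:
  Action 1: shift '(' : push -> stack = [(] (size 1)
  Action 2: shift 'id' : push -> stack = [(, id] (size 2)
  Action 3: reduce by F -> id : pop 1, push F -> stack = [(, F] (size 2)
  Action 4: reduce by T -> F : pop 1, push T -> stack = [(, T] (size 2)
  Action 5: reduce by E -> T : pop 1, push E -> stack = [(, E] (size 2)
  Action 6: shift ')' : push -> stack = [(, E, )] (size 3)
Final stack size: 3

3


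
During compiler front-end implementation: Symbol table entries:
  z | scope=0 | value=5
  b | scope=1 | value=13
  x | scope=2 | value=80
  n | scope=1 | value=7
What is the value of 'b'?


Searching symbol table for 'b':
  z | scope=0 | value=5
  b | scope=1 | value=13 <- MATCH
  x | scope=2 | value=80
  n | scope=1 | value=7
Found 'b' at scope 1 with value 13

13


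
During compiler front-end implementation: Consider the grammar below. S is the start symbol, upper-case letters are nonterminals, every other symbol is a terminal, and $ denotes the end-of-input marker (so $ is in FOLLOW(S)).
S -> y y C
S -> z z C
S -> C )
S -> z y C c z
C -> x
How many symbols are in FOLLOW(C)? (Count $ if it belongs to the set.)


S is the start symbol and does not occur in any rule body, so FOLLOW(S) = {$}.
Examining every occurrence of C in a rule body:
  S -> y y C : C is at the right end -> add FOLLOW(S) = {$}
  S -> z z C : C is at the right end -> add FOLLOW(S) = {$} (already in the set)
  S -> C ) : C is followed by terminal ')' -> add ')'
  S -> z y C c z : C is followed by terminal 'c' -> add 'c'
  C -> x : C does not occur in the body -> contributes nothing
FOLLOW(C) = {), c, $}
Count: 3

3


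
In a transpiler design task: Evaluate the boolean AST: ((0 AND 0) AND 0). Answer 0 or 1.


Step 1: Evaluate inner node
  0 AND 0 = 0
Step 2: Evaluate root node
  0 AND 0 = 0

0


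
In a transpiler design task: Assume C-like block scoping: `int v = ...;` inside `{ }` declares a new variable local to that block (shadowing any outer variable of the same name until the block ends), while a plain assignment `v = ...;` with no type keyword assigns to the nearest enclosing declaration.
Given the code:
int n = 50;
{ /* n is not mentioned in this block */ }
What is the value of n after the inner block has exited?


Analyzing scoping rules:
Outer scope: declares n = 50
Inner block: n is neither redeclared nor assigned -> unchanged
After the block -> 50
Result: 50

50


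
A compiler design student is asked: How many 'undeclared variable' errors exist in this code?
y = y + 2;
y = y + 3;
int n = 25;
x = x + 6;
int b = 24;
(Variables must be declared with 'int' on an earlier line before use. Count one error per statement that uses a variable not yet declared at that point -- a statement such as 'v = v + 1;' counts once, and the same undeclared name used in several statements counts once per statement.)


Scanning code line by line:
  Line 1: use 'y' -> ERROR (undeclared)
  Line 2: use 'y' -> ERROR (undeclared)
  Line 3: declare 'n' -> declared = ['n']
  Line 4: use 'x' -> ERROR (undeclared)
  Line 5: declare 'b' -> declared = ['b', 'n']
Total undeclared variable errors: 3

3


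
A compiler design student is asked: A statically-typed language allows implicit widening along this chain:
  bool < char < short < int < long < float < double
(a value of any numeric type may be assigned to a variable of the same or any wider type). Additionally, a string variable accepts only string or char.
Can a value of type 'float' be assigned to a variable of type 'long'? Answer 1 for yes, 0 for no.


Target variable type: long
Source value type: float
Numeric ranks: float=5, long=4
Widening allowed iff rank(source) <= rank(target): 5 <= 4? No
Result: 0

0


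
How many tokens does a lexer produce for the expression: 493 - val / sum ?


Scanning '493 - val / sum'
Token 1: '493' -> integer_literal
Token 2: '-' -> operator
Token 3: 'val' -> identifier
Token 4: '/' -> operator
Token 5: 'sum' -> identifier
Total tokens: 5

5


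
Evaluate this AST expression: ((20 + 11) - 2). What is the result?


Expression: ((20 + 11) - 2)
Evaluating step by step:
  20 + 11 = 31
  31 - 2 = 29
Result: 29

29


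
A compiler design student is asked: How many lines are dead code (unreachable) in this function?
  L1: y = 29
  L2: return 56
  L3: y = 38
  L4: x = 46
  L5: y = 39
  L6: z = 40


Analyzing control flow:
  L1: reachable (before return)
  L2: reachable (return statement)
  L3: DEAD (after return at L2)
  L4: DEAD (after return at L2)
  L5: DEAD (after return at L2)
  L6: DEAD (after return at L2)
Return at L2, total lines = 6
Dead lines: L3 through L6
Count: 4

4


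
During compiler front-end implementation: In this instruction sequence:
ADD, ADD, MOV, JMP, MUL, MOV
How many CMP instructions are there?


Scanning instruction sequence for CMP:
  Position 1: ADD
  Position 2: ADD
  Position 3: MOV
  Position 4: JMP
  Position 5: MUL
  Position 6: MOV
Matches at positions: []
Total CMP count: 0

0


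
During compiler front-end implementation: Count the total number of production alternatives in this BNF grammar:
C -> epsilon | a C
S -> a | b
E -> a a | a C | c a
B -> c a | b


Counting alternatives per rule:
  C: 2 alternative(s)
  S: 2 alternative(s)
  E: 3 alternative(s)
  B: 2 alternative(s)
Sum: 2 + 2 + 3 + 2 = 9

9


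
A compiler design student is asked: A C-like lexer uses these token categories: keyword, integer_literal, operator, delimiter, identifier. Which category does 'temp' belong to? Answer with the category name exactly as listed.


Token: 'temp'
Checking categories:
  identifier: YES
  integer_literal: no
  operator: no
  keyword: no
  delimiter: no
Category: identifier

identifier


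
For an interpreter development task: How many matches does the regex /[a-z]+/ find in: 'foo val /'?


Pattern: /[a-z]+/ (identifiers)
Input: 'foo val /'
Scanning for matches:
  Match 1: 'foo'
  Match 2: 'val'
Total matches: 2

2


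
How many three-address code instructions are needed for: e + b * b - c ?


Expression: e + b * b - c
Generating three-address code (respecting * over +/- precedence):
  Instruction 1: t1 = b * b
  Instruction 2: t2 = e + t1
  Instruction 3: t3 = t2 - c
Total instructions: 3

3


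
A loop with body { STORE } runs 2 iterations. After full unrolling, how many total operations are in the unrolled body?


Loop body operations: STORE (1 op per iteration)
Unrolling 2 iterations:
  Iteration 1: STORE (1 ops)
  Iteration 2: STORE (1 ops)
Total: 2 iterations * 1 ops/iter = 2 operations

2


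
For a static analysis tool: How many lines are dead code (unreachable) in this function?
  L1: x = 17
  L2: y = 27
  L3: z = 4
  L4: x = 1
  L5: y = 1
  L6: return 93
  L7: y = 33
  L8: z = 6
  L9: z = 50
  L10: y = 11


Analyzing control flow:
  L1: reachable (before return)
  L2: reachable (before return)
  L3: reachable (before return)
  L4: reachable (before return)
  L5: reachable (before return)
  L6: reachable (return statement)
  L7: DEAD (after return at L6)
  L8: DEAD (after return at L6)
  L9: DEAD (after return at L6)
  L10: DEAD (after return at L6)
Return at L6, total lines = 10
Dead lines: L7 through L10
Count: 4

4


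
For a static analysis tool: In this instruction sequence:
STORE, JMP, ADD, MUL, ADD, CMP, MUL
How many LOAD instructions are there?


Scanning instruction sequence for LOAD:
  Position 1: STORE
  Position 2: JMP
  Position 3: ADD
  Position 4: MUL
  Position 5: ADD
  Position 6: CMP
  Position 7: MUL
Matches at positions: []
Total LOAD count: 0

0


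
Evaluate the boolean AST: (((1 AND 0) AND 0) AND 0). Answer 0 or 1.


Step 1: Evaluate inner node
  1 AND 0 = 0
Step 2: Evaluate next node
  0 AND 0 = 0
Step 3: Evaluate root node
  0 AND 0 = 0

0


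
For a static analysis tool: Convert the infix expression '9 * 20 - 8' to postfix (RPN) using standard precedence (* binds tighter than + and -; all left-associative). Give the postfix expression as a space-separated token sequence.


Applying the shunting-yard algorithm:
  Operand 9 -> output
  Push '*' onto operator stack -> op-stack: [*]
  Operand 20 -> output
  See '-' (prec 1); top '*' (prec 2) >= it -> pop '*' to output
  Push '-' onto operator stack -> op-stack: [-]
  Operand 8 -> output
  End of input: pop '-' to output
Postfix result: 9 20 * 8 -

9 20 * 8 -


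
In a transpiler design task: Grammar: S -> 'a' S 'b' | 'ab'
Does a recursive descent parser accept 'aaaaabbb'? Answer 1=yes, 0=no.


Grammar accepts strings of the form a^n b^n (n >= 1)
Word: 'aaaaabbb'
Counting: 5 a's and 3 b's
Check: 5 == 3? No
Mismatch: a-count != b-count
Rejected

0


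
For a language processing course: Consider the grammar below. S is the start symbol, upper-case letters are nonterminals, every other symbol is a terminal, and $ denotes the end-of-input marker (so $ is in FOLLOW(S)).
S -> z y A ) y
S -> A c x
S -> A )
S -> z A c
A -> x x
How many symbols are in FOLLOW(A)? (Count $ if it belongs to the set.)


S is the start symbol and does not occur in any rule body, so FOLLOW(S) = {$}.
Examining every occurrence of A in a rule body:
  S -> z y A ) y : A is followed by terminal ')' -> add ')'
  S -> A c x : A is followed by terminal 'c' -> add 'c'
  S -> A ) : A is followed by terminal ')' -> add ')' (already in the set)
  S -> z A c : A is followed by terminal 'c' -> add 'c' (already in the set)
  A -> x x : A does not occur in the body -> contributes nothing
FOLLOW(A) = {), c}
Count: 2

2


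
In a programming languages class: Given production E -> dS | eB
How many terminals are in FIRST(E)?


Production: E -> dS | eB
Examining each alternative for leading terminals:
  E -> dS : first terminal = 'd'
  E -> eB : first terminal = 'e'
FIRST(E) = {d, e}
Count: 2

2


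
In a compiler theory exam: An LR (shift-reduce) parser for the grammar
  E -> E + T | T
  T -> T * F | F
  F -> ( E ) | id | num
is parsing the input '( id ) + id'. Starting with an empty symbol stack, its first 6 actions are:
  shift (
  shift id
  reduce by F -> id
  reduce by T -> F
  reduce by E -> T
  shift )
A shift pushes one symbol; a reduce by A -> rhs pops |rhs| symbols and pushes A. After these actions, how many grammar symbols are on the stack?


Tracking the symbol stack through each action:
  Action 1: shift '(' : push -> stack = [(] (size 1)
  Action 2: shift 'id' : push -> stack = [(, id] (size 2)
  Action 3: reduce by F -> id : pop 1, push F -> stack = [(, F] (size 2)
  Action 4: reduce by T -> F : pop 1, push T -> stack = [(, T] (size 2)
  Action 5: reduce by E -> T : pop 1, push E -> stack = [(, E] (size 2)
  Action 6: shift ')' : push -> stack = [(, E, )] (size 3)
Final stack size: 3

3


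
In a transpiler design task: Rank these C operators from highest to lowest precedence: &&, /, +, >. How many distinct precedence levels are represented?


Looking up precedence for each operator:
  && -> precedence 2
  / -> precedence 6
  + -> precedence 5
  > -> precedence 4
Sorted highest to lowest: /, +, >, &&
Distinct precedence values: [6, 5, 4, 2]
Number of distinct levels: 4

4


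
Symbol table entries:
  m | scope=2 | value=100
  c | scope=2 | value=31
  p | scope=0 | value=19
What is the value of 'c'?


Searching symbol table for 'c':
  m | scope=2 | value=100
  c | scope=2 | value=31 <- MATCH
  p | scope=0 | value=19
Found 'c' at scope 2 with value 31

31


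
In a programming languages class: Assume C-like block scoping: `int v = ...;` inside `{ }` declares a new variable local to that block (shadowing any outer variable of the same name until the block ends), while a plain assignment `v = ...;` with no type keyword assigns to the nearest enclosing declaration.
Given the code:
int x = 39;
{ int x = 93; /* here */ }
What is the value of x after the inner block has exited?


Analyzing scoping rules:
Outer scope: declares x = 39
Inner block: 'int x = 93;' declares a NEW x that shadows the outer one
When the block exits the inner x goes out of scope; the outer x was never modified -> 39
Result: 39

39


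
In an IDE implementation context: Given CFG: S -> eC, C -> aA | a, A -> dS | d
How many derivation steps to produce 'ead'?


Grammar: S -> eC, C -> aA | a, A -> dS | d
Deriving 'ead':
Step 1: S -> eC => eC
Step 2: C -> aA => eaA
Step 3: A -> d => ead
Total derivation steps: 3

3


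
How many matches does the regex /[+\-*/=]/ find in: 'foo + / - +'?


Pattern: /[+\-*/=]/ (operators)
Input: 'foo + / - +'
Scanning for matches:
  Match 1: '+'
  Match 2: '/'
  Match 3: '-'
  Match 4: '+'
Total matches: 4

4


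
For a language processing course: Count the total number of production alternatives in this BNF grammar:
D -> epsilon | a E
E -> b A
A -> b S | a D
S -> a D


Counting alternatives per rule:
  D: 2 alternative(s)
  E: 1 alternative(s)
  A: 2 alternative(s)
  S: 1 alternative(s)
Sum: 2 + 1 + 2 + 1 = 6

6


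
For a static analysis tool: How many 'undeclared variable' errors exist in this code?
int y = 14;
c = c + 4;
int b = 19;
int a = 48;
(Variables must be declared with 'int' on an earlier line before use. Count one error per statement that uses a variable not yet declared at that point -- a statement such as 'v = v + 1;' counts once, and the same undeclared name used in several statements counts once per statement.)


Scanning code line by line:
  Line 1: declare 'y' -> declared = ['y']
  Line 2: use 'c' -> ERROR (undeclared)
  Line 3: declare 'b' -> declared = ['b', 'y']
  Line 4: declare 'a' -> declared = ['a', 'b', 'y']
Total undeclared variable errors: 1

1


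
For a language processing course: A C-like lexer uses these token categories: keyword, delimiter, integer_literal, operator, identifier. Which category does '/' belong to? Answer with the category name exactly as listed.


Token: '/'
Checking categories:
  identifier: no
  integer_literal: no
  operator: YES
  keyword: no
  delimiter: no
Category: operator

operator


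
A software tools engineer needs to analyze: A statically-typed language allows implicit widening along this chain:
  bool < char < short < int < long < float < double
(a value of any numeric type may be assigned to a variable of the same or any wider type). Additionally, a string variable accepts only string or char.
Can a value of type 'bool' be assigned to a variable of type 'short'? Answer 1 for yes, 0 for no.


Target variable type: short
Source value type: bool
Numeric ranks: bool=0, short=2
Widening allowed iff rank(source) <= rank(target): 0 <= 2? Yes
Result: 1

1


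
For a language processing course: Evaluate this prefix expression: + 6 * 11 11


Parsing prefix expression: + 6 * 11 11
Step 1: Innermost operation '* 11 11'
  11 * 11 = 121
Step 2: Outer operation '+ 6 [121]'
  6 + 121 = 127

127


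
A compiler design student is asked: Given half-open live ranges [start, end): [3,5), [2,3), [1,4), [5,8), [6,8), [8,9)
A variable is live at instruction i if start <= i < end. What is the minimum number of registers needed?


Live ranges:
  Var0: [3, 5)
  Var1: [2, 3)
  Var2: [1, 4)
  Var3: [5, 8)
  Var4: [6, 8)
  Var5: [8, 9)
Sweep-line events (position, delta, active):
  pos=1 start -> active=1
  pos=2 start -> active=2
  pos=3 end -> active=1
  pos=3 start -> active=2
  pos=4 end -> active=1
  pos=5 end -> active=0
  pos=5 start -> active=1
  pos=6 start -> active=2
  pos=8 end -> active=1
  pos=8 end -> active=0
  pos=8 start -> active=1
  pos=9 end -> active=0
Maximum simultaneous active: 2
Minimum registers needed: 2

2


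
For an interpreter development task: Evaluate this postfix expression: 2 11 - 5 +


Processing tokens left to right:
Push 2, Push 11
Pop 2 and 11, compute 2 - 11 = -9, push -9
Push 5
Pop -9 and 5, compute -9 + 5 = -4, push -4
Stack result: -4

-4


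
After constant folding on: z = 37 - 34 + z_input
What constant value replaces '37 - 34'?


Identifying constant sub-expression:
  Original: z = 37 - 34 + z_input
  37 and 34 are both compile-time constants
  Evaluating: 37 - 34 = 3
  After folding: z = 3 + z_input

3


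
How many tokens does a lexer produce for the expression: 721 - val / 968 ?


Scanning '721 - val / 968'
Token 1: '721' -> integer_literal
Token 2: '-' -> operator
Token 3: 'val' -> identifier
Token 4: '/' -> operator
Token 5: '968' -> integer_literal
Total tokens: 5

5


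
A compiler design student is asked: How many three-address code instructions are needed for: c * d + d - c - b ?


Expression: c * d + d - c - b
Generating three-address code (respecting * over +/- precedence):
  Instruction 1: t1 = c * d
  Instruction 2: t2 = t1 + d
  Instruction 3: t3 = t2 - c
  Instruction 4: t4 = t3 - b
Total instructions: 4

4


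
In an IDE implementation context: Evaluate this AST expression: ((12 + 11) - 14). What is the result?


Expression: ((12 + 11) - 14)
Evaluating step by step:
  12 + 11 = 23
  23 - 14 = 9
Result: 9

9


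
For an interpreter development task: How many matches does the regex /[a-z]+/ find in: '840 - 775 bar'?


Pattern: /[a-z]+/ (identifiers)
Input: '840 - 775 bar'
Scanning for matches:
  Match 1: 'bar'
Total matches: 1

1


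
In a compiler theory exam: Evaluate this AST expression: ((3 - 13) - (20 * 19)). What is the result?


Expression: ((3 - 13) - (20 * 19))
Evaluating step by step:
  3 - 13 = -10
  20 * 19 = 380
  -10 - 380 = -390
Result: -390

-390


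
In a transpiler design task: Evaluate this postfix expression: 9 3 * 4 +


Processing tokens left to right:
Push 9, Push 3
Pop 9 and 3, compute 9 * 3 = 27, push 27
Push 4
Pop 27 and 4, compute 27 + 4 = 31, push 31
Stack result: 31

31


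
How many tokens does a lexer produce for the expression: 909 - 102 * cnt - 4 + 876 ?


Scanning '909 - 102 * cnt - 4 + 876'
Token 1: '909' -> integer_literal
Token 2: '-' -> operator
Token 3: '102' -> integer_literal
Token 4: '*' -> operator
Token 5: 'cnt' -> identifier
Token 6: '-' -> operator
Token 7: '4' -> integer_literal
Token 8: '+' -> operator
Token 9: '876' -> integer_literal
Total tokens: 9

9
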